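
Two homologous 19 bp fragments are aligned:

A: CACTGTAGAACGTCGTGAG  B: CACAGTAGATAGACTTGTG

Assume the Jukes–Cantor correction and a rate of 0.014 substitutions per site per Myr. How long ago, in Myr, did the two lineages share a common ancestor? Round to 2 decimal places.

14.64

The sequences differ at 6 of 19 sites (4, 10, 11, 13, 15, 18), so p = 6/19 ≈ 0.315789.
d = −(3/4) ln(1 − 4p/3) = −0.75 ln(1 − 0.421052) = −0.75 ln(0.578948)
  = −0.75 × (-0.546543) = 0.409907 substitutions/site.
Under a molecular clock d = 2μt, so t = d/(2μ) = 0.409907 / (2 × 0.014) = 14.64 Myr.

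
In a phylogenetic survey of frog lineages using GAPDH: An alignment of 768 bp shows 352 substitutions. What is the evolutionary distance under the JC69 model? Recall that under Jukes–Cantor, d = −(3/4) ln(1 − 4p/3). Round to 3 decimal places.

p = 352/768 ≈ 0.458333.
d = −(3/4) ln(1 − 4p/3) = −0.75 ln(1 − 0.611111) = −0.75 ln(0.388889)
  = −0.75 × (-0.944461) = 0.708346 substitutions/site.

0.708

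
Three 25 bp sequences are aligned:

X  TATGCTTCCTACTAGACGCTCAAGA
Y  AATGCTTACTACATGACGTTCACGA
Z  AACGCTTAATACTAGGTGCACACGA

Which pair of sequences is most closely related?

X–Y: 6/25 differ, p = 0.240, d = 0.289.
X–Z: 8/25 differ, p = 0.320, d = 0.417.
Y–Z: 8/25 differ, p = 0.320, d = 0.417.
The smallest distance is between X and Y.

X and Y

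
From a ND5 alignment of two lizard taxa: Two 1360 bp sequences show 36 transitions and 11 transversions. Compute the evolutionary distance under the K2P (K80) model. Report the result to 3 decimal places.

0.036

P = 36/1360 ≈ 0.026471 and Q = 11/1360 ≈ 0.008088.
Under the Kimura two-parameter model, d = −½ ln(1 − 2P − Q) − ¼ ln(1 − 2Q).
1 − 2P − Q = 0.93897, giving −½ ln(0.93897) = 0.031486.
1 − 2Q = 0.983824, giving −¼ ln(0.983824) = 0.004077.
d = 0.031486 + 0.004077 = 0.035563.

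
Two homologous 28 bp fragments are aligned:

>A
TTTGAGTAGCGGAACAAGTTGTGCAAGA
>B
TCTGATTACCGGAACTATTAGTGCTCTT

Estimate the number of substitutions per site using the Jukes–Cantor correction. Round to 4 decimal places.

0.4850

The sequences differ at 10 of 28 sites (2, 6, 9, 16, 18, 20, 25, 26, 27, 28), so p = 10/28 ≈ 0.357143.
d = −(3/4) ln(1 − 4p/3) = −0.75 ln(1 − 0.476191) = −0.75 ln(0.523809)
  = −0.75 × (-0.646628) = 0.484971 substitutions/site.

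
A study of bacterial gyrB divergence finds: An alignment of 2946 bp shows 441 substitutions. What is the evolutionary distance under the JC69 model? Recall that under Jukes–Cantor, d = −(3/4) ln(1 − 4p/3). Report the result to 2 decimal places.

p = 441/2946 ≈ 0.149695.
d = −(3/4) ln(1 − 4p/3) = −0.75 ln(1 − 0.199593) = −0.75 ln(0.800407)
  = −0.75 × (-0.222635) = 0.166976 substitutions/site.

0.17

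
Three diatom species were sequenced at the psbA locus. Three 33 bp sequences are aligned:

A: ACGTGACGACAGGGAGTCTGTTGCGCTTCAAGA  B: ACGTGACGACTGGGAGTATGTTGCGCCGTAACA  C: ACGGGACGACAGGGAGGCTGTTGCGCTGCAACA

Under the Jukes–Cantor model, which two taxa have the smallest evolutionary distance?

A–B: 6/33 differ, p = 0.182, d = 0.208.
A–C: 4/33 differ, p = 0.121, d = 0.132.
B–C: 6/33 differ, p = 0.182, d = 0.208.
The smallest distance is between A and C.

A and C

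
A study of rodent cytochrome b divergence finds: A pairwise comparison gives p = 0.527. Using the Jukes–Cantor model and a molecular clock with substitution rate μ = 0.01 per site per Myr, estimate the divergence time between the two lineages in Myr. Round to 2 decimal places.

45.48

d = −(3/4) ln(1 − 4p/3) = −0.75 ln(1 − 0.702667) = −0.75 ln(0.297333)
  = −0.75 × (-1.212903) = 0.909677 substitutions/site.
Under a molecular clock d = 2μt, so t = d/(2μ) = 0.909677 / (2 × 0.01) = 45.48 Myr.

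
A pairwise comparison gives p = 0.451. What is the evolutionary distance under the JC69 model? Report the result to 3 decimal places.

d = −(3/4) ln(1 − 4p/3) = −0.75 ln(1 − 0.601333) = −0.75 ln(0.398667)
  = −0.75 × (-0.919629) = 0.689722 substitutions/site.

0.690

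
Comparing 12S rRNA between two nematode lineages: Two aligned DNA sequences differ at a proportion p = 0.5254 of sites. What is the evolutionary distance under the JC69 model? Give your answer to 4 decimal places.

0.9043

d = −(3/4) ln(1 − 4p/3) = −0.75 ln(1 − 0.700533) = −0.75 ln(0.299467)
  = −0.75 × (-1.205751) = 0.904313 substitutions/site.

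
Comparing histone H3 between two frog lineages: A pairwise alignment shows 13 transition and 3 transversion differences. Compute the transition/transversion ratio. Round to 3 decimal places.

R = 13/3 = 4.333333… ≈ 4.333 (to 3 d.p.).

4.333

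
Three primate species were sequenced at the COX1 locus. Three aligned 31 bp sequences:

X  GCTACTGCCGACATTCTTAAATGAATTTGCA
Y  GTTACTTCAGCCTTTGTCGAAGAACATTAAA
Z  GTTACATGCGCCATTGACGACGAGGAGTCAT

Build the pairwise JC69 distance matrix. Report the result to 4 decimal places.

X–Y: 14/31 sites differ → p ≈ 0.451613, d = −0.75 ln(1 − 0.602151) = 0.691262 ≈ 0.6913.
X–Z: 19/31 sites differ → p ≈ 0.612903, d = −0.75 ln(1 − 0.817204) = 1.274538 ≈ 1.2745.
Y–Z: 11/31 sites differ → p ≈ 0.354839, d = −0.75 ln(1 − 0.473119) = 0.480585 ≈ 0.4806.

d(X,Y) = 0.6913, d(X,Z) = 1.2745, d(Y,Z) = 0.4806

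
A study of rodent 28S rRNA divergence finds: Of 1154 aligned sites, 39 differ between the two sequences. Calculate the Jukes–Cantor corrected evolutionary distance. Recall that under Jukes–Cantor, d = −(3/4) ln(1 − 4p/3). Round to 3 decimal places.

p = 39/1154 ≈ 0.033795.
d = −(3/4) ln(1 − 4p/3) = −0.75 ln(1 − 0.04506) = −0.75 ln(0.95494)
  = −0.75 × (-0.046107) = 0.034580 substitutions/site.

0.035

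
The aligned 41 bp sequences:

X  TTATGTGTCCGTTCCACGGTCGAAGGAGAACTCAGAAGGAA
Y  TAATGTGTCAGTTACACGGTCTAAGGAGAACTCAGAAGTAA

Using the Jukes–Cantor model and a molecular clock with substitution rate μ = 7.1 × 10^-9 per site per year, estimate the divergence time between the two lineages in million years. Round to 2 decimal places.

9.37

The sequences differ at 5 of 41 sites (2, 10, 14, 22, 39), so p = 5/41 ≈ 0.121951.
d = −(3/4) ln(1 − 4p/3) = −0.75 ln(1 − 0.162601) = −0.75 ln(0.837399)
  = −0.75 × (-0.177455) = 0.133091 substitutions/site.
Under a molecular clock d = 2μt, so t = d/(2μ) = 0.133091 / (2 × 7.1 × 10^-9) = 9.37 million years.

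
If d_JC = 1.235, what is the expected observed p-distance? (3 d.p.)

p = (3/4)(1 − e^(−4d/3)) = 0.75 × (1 − e^(-1.646667)) = 0.75 × (1 − 0.192691) = 0.605482.

0.605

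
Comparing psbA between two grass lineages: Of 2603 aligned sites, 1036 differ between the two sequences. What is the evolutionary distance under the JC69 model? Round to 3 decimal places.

0.567

p = 1036/2603 ≈ 0.398002.
d = −(3/4) ln(1 − 4p/3) = −0.75 ln(1 − 0.530669) = −0.75 ln(0.469331)
  = −0.75 × (-0.756447) = 0.567335 substitutions/site.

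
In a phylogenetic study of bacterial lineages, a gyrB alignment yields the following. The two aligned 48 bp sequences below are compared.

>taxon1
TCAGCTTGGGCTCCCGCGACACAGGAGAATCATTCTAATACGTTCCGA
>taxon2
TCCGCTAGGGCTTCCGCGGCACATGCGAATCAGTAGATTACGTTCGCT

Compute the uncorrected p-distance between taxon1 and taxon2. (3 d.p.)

0.271

The sequences differ at 13 of 48 positions.
p = 13/48 = 0.270833… ≈ 0.271 (to 3 d.p.).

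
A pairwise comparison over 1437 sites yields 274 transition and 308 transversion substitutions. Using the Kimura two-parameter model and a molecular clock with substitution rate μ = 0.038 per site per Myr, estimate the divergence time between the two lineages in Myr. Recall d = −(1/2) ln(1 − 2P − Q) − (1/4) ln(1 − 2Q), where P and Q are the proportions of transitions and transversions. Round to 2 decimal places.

P = 274/1437 ≈ 0.190675 and Q = 308/1437 ≈ 0.214335.
Under the Kimura two-parameter model, d = −½ ln(1 − 2P − Q) − ¼ ln(1 − 2Q).
1 − 2P − Q = 0.404315, giving −½ ln(0.404315) = 0.452781.
1 − 2Q = 0.57133, giving −¼ ln(0.57133) = 0.139947.
d = 0.452781 + 0.139947 = 0.592728.
Under a molecular clock d = 2μt, so t = d/(2μ) = 0.592728 / (2 × 0.038) = 7.80 Myr.

7.80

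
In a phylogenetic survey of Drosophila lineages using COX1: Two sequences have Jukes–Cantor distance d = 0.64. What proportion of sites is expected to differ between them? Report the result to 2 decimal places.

0.43

p = (3/4)(1 − e^(−4d/3)) = 0.75 × (1 − e^(-0.853333)) = 0.75 × (1 − 0.425993) = 0.430505.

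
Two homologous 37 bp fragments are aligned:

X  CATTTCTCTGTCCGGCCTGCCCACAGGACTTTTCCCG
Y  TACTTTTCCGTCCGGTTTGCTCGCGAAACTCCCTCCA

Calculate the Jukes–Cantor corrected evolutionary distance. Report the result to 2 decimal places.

The sequences differ at 16 of 37 sites, so p = 16/37 ≈ 0.432432.
d = −(3/4) ln(1 − 4p/3) = −0.75 ln(1 − 0.576576) = −0.75 ln(0.423424)
  = −0.75 × (-0.859381) = 0.644536 substitutions/site.

0.64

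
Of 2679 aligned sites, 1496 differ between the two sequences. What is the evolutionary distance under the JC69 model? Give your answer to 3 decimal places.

p = 1496/2679 ≈ 0.558417.
d = −(3/4) ln(1 − 4p/3) = −0.75 ln(1 − 0.744556) = −0.75 ln(0.255444)
  = −0.75 × (-1.364752) = 1.023564 substitutions/site.

1.024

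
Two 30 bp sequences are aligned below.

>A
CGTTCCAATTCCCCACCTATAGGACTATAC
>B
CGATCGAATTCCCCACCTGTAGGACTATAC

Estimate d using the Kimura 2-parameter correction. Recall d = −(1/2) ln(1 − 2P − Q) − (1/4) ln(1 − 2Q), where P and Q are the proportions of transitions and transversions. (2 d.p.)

Of 30 sites, 1 differences are transitions and 2 are transversions, so P = 1/30 ≈ 0.033333 and Q = 2/30 ≈ 0.066667.
Under the Kimura two-parameter model, d = −½ ln(1 − 2P − Q) − ¼ ln(1 − 2Q).
1 − 2P − Q = 0.866667, giving −½ ln(0.866667) = 0.071550.
1 − 2Q = 0.866666, giving −¼ ln(0.866666) = 0.035775.
d = 0.071550 + 0.035775 = 0.107325.

0.11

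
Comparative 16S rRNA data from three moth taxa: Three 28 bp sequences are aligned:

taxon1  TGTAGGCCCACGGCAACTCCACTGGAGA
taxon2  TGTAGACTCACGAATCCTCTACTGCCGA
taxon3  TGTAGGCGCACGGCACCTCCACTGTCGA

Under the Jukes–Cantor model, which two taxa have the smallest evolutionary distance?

taxon1 and taxon3

taxon1–taxon2: 9/28 differ, p = 0.321, d = 0.420.
taxon1–taxon3: 4/28 differ, p = 0.143, d = 0.158.
taxon2–taxon3: 7/28 differ, p = 0.250, d = 0.304.
The smallest distance is between taxon1 and taxon3.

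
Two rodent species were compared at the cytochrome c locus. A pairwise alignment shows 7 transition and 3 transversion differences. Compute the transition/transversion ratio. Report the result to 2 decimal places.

R = 7/3 = 2.333333… ≈ 2.33 (to 2 d.p.).

2.33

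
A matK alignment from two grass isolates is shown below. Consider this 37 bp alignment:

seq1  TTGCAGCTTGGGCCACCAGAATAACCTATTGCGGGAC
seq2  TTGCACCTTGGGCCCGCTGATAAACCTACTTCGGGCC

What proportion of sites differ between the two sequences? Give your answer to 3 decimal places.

0.243

The sequences differ at 9 of 37 positions (sites 6, 15, 16, 18, 21, 22, 29, 31, 36).
p = 9/37 = 0.243243… ≈ 0.243 (to 3 d.p.).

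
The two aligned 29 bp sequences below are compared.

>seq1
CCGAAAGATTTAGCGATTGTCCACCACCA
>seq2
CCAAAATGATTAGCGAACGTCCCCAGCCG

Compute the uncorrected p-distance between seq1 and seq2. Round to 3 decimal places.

The sequences differ at 10 of 29 positions (sites 3, 7, 8, 9, 17, 18, 23, 25, 26, 29).
p = 10/29 = 0.344827… ≈ 0.345 (to 3 d.p.).

0.345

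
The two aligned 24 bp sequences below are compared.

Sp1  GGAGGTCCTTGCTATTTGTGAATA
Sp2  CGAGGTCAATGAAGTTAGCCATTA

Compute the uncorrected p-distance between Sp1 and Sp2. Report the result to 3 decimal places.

The sequences differ at 10 of 24 positions (sites 1, 8, 9, 12, 13, 14, 17, 19, 20, 22).
p = 10/24 = 0.416666… ≈ 0.417 (to 3 d.p.).

0.417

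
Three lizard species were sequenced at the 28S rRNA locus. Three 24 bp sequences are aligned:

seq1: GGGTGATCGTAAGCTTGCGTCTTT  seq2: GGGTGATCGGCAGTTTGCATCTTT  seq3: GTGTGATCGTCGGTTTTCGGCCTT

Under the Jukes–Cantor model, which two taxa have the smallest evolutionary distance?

seq1–seq2: 4/24 differ, p = 0.167, d = 0.188.
seq1–seq3: 7/24 differ, p = 0.292, d = 0.369.
seq2–seq3: 7/24 differ, p = 0.292, d = 0.369.
The smallest distance is between seq1 and seq2.

seq1 and seq2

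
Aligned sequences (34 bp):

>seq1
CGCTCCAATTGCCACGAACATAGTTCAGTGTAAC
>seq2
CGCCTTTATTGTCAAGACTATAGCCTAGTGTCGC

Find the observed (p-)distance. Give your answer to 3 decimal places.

0.382

The sequences differ at 13 of 34 positions.
p = 13/34 = 0.382352… ≈ 0.382 (to 3 d.p.).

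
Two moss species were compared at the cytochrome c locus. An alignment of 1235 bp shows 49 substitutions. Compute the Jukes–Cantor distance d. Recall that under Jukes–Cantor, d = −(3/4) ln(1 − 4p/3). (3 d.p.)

p = 49/1235 ≈ 0.039676.
d = −(3/4) ln(1 − 4p/3) = −0.75 ln(1 − 0.052901) = −0.75 ln(0.947099)
  = −0.75 × (-0.054352) = 0.040764 substitutions/site.

0.041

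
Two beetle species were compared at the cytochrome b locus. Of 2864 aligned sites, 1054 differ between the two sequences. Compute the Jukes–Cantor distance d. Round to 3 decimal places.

0.506

p = 1054/2864 ≈ 0.368017.
d = −(3/4) ln(1 − 4p/3) = −0.75 ln(1 − 0.490689) = −0.75 ln(0.509311)
  = −0.75 × (-0.674696) = 0.506022 substitutions/site.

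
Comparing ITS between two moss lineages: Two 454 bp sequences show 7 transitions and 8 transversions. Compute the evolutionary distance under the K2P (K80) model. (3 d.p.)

0.034

P = 7/454 ≈ 0.015419 and Q = 8/454 ≈ 0.017621.
Under the Kimura two-parameter model, d = −½ ln(1 − 2P − Q) − ¼ ln(1 − 2Q).
1 − 2P − Q = 0.951541, giving −½ ln(0.951541) = 0.024836.
1 − 2Q = 0.964758, giving −¼ ln(0.964758) = 0.008969.
d = 0.024836 + 0.008969 = 0.033805.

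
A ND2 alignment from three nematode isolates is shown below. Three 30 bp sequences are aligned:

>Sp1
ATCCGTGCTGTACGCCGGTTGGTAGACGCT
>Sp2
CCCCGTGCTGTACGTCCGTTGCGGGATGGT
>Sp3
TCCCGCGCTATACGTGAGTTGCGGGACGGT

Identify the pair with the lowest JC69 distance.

Sp2 and Sp3

Sp1–Sp2: 9/30 differ, p = 0.300, d = 0.383.
Sp1–Sp3: 11/30 differ, p = 0.367, d = 0.503.
Sp2–Sp3: 6/30 differ, p = 0.200, d = 0.233.
The smallest distance is between Sp2 and Sp3.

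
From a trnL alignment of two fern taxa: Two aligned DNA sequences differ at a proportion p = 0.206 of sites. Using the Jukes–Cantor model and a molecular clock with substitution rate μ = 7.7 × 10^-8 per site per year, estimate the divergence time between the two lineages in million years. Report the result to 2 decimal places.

d = −(3/4) ln(1 − 4p/3) = −0.75 ln(1 − 0.274667) = −0.75 ln(0.725333)
  = −0.75 × (-0.321124) = 0.240843 substitutions/site.
Under a molecular clock d = 2μt, so t = d/(2μ) = 0.240843 / (2 × 7.7 × 10^-8) = 1.56 million years.

1.56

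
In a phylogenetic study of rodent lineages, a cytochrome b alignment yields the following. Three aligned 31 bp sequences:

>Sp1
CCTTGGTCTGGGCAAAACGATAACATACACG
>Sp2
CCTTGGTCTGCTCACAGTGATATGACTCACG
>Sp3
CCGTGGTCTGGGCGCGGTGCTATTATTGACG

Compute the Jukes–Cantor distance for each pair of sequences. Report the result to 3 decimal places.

d(Sp1,Sp2) = 0.367, d(Sp1,Sp3) = 0.481, d(Sp2,Sp3) = 0.367

Sp1–Sp2: 9/31 sites differ → p ≈ 0.290323, d = −0.75 ln(1 − 0.387097) = 0.367161 ≈ 0.367.
Sp1–Sp3: 11/31 sites differ → p ≈ 0.354839, d = −0.75 ln(1 − 0.473119) = 0.480585 ≈ 0.481.
Sp2–Sp3: 9/31 sites differ → p ≈ 0.290323, d = −0.75 ln(1 − 0.387097) = 0.367161 ≈ 0.367.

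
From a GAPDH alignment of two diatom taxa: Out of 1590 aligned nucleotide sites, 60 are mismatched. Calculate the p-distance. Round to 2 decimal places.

0.04

p = 60/1590 = 0.037735… ≈ 0.04 (to 2 d.p.).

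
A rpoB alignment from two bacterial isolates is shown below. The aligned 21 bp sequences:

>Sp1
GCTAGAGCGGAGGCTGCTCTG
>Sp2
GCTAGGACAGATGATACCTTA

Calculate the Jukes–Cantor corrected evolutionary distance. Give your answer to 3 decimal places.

0.635

The sequences differ at 9 of 21 sites (6, 7, 9, 12, 14, 16, 18, 19, 21), so p = 9/21 ≈ 0.428571.
d = −(3/4) ln(1 − 4p/3) = −0.75 ln(1 − 0.571428) = −0.75 ln(0.428572)
  = −0.75 × (-0.847297) = 0.635473 substitutions/site.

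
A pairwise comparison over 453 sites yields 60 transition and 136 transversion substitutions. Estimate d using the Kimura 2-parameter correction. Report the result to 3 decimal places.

0.646

P = 60/453 ≈ 0.13245 and Q = 136/453 ≈ 0.300221.
Under the Kimura two-parameter model, d = −½ ln(1 − 2P − Q) − ¼ ln(1 − 2Q).
1 − 2P − Q = 0.434879, giving −½ ln(0.434879) = 0.416344.
1 − 2Q = 0.399558, giving −¼ ln(0.399558) = 0.229349.
d = 0.416344 + 0.229349 = 0.645693.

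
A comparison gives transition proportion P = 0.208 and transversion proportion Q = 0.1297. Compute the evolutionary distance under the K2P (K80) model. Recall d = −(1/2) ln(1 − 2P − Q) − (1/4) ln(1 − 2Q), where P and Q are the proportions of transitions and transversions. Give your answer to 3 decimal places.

0.470

Under the Kimura two-parameter model, d = −½ ln(1 − 2P − Q) − ¼ ln(1 − 2Q).
1 − 2P − Q = 0.4543, giving −½ ln(0.4543) = 0.394499.
1 − 2Q = 0.7406, giving −¼ ln(0.7406) = 0.075074.
d = 0.394499 + 0.075074 = 0.469573.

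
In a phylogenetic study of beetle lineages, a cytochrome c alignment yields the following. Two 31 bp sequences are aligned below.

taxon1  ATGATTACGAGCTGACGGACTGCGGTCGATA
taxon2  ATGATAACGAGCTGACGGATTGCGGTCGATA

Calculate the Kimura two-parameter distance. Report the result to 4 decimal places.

Of 31 sites, 1 differences are transitions and 1 are transversions, so P = 1/31 ≈ 0.032258 and Q = 1/31 ≈ 0.032258.
Under the Kimura two-parameter model, d = −½ ln(1 − 2P − Q) − ¼ ln(1 − 2Q).
1 − 2P − Q = 0.903226, giving −½ ln(0.903226) = 0.050891.
1 − 2Q = 0.935484, giving −¼ ln(0.935484) = 0.016673.
d = 0.050891 + 0.016673 = 0.067564.

0.0676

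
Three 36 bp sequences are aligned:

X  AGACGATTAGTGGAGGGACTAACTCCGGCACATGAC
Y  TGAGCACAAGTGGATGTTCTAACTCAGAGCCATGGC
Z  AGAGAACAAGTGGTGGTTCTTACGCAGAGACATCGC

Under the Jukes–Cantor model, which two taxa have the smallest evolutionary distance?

X–Y: 13/36 differ, p = 0.361, d = 0.493.
X–Z: 14/36 differ, p = 0.389, d = 0.548.
Y–Z: 8/36 differ, p = 0.222, d = 0.264.
The smallest distance is between Y and Z.

Y and Z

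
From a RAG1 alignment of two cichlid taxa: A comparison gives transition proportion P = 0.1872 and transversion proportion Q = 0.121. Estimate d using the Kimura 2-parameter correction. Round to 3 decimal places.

Under the Kimura two-parameter model, d = −½ ln(1 − 2P − Q) − ¼ ln(1 − 2Q).
1 − 2P − Q = 0.5046, giving −½ ln(0.5046) = 0.341995.
1 − 2Q = 0.758, giving −¼ ln(0.758) = 0.069268.
d = 0.341995 + 0.069268 = 0.411263.

0.411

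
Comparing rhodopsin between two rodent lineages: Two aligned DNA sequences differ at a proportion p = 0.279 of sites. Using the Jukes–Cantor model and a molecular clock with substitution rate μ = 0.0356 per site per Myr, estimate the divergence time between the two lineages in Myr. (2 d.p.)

4.90

d = −(3/4) ln(1 − 4p/3) = −0.75 ln(1 − 0.372) = −0.75 ln(0.628)
  = −0.75 × (-0.465215) = 0.348911 substitutions/site.
Under a molecular clock d = 2μt, so t = d/(2μ) = 0.348911 / (2 × 0.0356) = 4.90 Myr.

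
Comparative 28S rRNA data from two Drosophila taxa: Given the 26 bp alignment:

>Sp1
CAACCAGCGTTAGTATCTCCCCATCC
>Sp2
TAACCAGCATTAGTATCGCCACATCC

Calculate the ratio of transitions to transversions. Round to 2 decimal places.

Transitions are A↔G and C↔T; transversions are all other mismatches.
Transitions: 2. Transversions: 2.
R = 2/2 = 1.00.

1.00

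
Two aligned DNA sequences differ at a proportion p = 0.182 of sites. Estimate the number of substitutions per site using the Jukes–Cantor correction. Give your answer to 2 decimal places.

d = −(3/4) ln(1 − 4p/3) = −0.75 ln(1 − 0.242667) = −0.75 ln(0.757333)
  = −0.75 × (-0.277952) = 0.208464 substitutions/site.

0.21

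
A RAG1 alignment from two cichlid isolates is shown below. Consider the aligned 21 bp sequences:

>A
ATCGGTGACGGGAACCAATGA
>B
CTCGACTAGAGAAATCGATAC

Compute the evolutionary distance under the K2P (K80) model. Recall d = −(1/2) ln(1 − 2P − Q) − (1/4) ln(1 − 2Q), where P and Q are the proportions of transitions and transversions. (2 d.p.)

Of 21 sites, 7 differences are transitions and 4 are transversions, so P = 7/21 ≈ 0.333333 and Q = 4/21 ≈ 0.190476.
Under the Kimura two-parameter model, d = −½ ln(1 − 2P − Q) − ¼ ln(1 − 2Q).
1 − 2P − Q = 0.142858, giving −½ ln(0.142858) = 0.972952.
1 − 2Q = 0.619048, giving −¼ ln(0.619048) = 0.119893.
d = 0.972952 + 0.119893 = 1.092845.

1.09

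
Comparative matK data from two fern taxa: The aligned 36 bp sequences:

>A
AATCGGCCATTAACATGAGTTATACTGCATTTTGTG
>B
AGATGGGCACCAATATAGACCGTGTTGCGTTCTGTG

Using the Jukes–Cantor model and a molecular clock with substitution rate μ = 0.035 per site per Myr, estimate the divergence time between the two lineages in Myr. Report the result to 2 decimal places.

The sequences differ at 17 of 36 sites, so p = 17/36 ≈ 0.472222.
d = −(3/4) ln(1 − 4p/3) = −0.75 ln(1 − 0.629629) = −0.75 ln(0.370371)
  = −0.75 × (-0.993250) = 0.744938 substitutions/site.
Under a molecular clock d = 2μt, so t = d/(2μ) = 0.744938 / (2 × 0.035) = 10.64 Myr.

10.64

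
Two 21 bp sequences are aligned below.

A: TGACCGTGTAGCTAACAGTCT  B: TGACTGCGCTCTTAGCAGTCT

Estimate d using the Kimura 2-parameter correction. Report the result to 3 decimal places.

Of 21 sites, 5 differences are transitions and 2 are transversions, so P = 5/21 ≈ 0.238095 and Q = 2/21 ≈ 0.095238.
Under the Kimura two-parameter model, d = −½ ln(1 − 2P − Q) − ¼ ln(1 − 2Q).
1 − 2P − Q = 0.428572, giving −½ ln(0.428572) = 0.423648.
1 − 2Q = 0.809524, giving −¼ ln(0.809524) = 0.052827.
d = 0.423648 + 0.052827 = 0.476475.

0.476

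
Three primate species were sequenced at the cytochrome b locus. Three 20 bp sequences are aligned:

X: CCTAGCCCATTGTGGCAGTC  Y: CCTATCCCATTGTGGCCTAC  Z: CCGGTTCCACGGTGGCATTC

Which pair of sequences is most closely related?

X and Y

X–Y: 4/20 differ, p = 0.200, d = 0.233.
X–Z: 7/20 differ, p = 0.350, d = 0.471.
Y–Z: 7/20 differ, p = 0.350, d = 0.471.
The smallest distance is between X and Y.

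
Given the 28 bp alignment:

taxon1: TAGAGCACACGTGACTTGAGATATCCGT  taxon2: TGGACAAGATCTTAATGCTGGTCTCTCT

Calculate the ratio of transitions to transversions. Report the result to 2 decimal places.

Transitions are A↔G and C↔T; transversions are all other mismatches.
Transitions: 4. Transversions: 11.
R = 4/11 = 0.363636… ≈ 0.36 (to 2 d.p.).

0.36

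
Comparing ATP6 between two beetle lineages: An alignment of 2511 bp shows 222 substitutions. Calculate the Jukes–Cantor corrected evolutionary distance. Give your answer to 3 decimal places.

0.094

p = 222/2511 ≈ 0.088411.
d = −(3/4) ln(1 − 4p/3) = −0.75 ln(1 − 0.117881) = −0.75 ln(0.882119)
  = −0.75 × (-0.125428) = 0.094071 substitutions/site.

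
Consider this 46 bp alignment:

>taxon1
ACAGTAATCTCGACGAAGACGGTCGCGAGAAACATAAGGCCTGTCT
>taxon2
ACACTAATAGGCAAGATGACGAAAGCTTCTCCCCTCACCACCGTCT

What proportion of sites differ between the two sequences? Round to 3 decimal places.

0.478

The sequences differ at 22 of 46 positions.
p = 22/46 = 0.478260… ≈ 0.478 (to 3 d.p.).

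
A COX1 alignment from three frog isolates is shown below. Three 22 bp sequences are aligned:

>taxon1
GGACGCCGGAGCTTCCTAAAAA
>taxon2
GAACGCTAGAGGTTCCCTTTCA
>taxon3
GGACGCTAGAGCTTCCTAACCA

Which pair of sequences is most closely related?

taxon1 and taxon3

taxon1–taxon2: 9/22 differ, p = 0.409, d = 0.591.
taxon1–taxon3: 4/22 differ, p = 0.182, d = 0.208.
taxon2–taxon3: 6/22 differ, p = 0.273, d = 0.339.
The smallest distance is between taxon1 and taxon3.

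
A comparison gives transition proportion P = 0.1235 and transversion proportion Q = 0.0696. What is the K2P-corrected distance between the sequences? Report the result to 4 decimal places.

Under the Kimura two-parameter model, d = −½ ln(1 − 2P − Q) − ¼ ln(1 − 2Q).
1 − 2P − Q = 0.6834, giving −½ ln(0.6834) = 0.190337.
1 − 2Q = 0.8608, giving −¼ ln(0.8608) = 0.037473.
d = 0.190337 + 0.037473 = 0.227810.

0.2278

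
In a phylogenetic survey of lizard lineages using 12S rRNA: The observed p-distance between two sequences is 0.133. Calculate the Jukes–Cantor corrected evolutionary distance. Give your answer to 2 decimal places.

0.15

d = −(3/4) ln(1 − 4p/3) = −0.75 ln(1 − 0.177333) = −0.75 ln(0.822667)
  = −0.75 × (-0.195204) = 0.146403 substitutions/site.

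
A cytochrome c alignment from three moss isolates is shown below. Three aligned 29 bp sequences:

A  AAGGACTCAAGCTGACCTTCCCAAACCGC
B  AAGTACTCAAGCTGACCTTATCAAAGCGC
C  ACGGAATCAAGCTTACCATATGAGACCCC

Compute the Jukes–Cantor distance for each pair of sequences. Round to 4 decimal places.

d(A,B) = 0.1524, d(A,C) = 0.4006, d(B,C) = 0.4006

A–B: 4/29 sites differ → p ≈ 0.137931, d = −0.75 ln(1 − 0.183908) = 0.152421 ≈ 0.1524.
A–C: 9/29 sites differ → p ≈ 0.310345, d = −0.75 ln(1 − 0.413793) = 0.400562 ≈ 0.4006.
B–C: 9/29 sites differ → p ≈ 0.310345, d = −0.75 ln(1 − 0.413793) = 0.400562 ≈ 0.4006.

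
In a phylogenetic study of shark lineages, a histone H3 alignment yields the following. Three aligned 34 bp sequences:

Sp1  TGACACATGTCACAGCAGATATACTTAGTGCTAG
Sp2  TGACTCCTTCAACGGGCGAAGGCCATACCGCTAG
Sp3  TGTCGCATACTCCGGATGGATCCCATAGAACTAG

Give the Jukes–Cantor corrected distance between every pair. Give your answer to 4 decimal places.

d(Sp1,Sp2) = 0.6655, d(Sp1,Sp3) = 0.8240, d(Sp2,Sp3) = 0.5972

Sp1–Sp2: 15/34 sites differ → p ≈ 0.441176, d = −0.75 ln(1 − 0.588235) = 0.665477 ≈ 0.6655.
Sp1–Sp3: 17/34 sites differ → p = 0.5, d = −0.75 ln(1 − 0.666667) = 0.823960 ≈ 0.8240.
Sp2–Sp3: 14/34 sites differ → p ≈ 0.411765, d = −0.75 ln(1 − 0.54902) = 0.597249 ≈ 0.5972.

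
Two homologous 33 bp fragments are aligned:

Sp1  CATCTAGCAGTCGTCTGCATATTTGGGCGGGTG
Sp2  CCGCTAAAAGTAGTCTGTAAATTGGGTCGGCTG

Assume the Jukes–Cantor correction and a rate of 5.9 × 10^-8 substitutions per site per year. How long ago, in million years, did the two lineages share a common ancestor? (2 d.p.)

3.29

The sequences differ at 10 of 33 sites (2, 3, 7, 8, 12, 18, 20, 24, 27, 31), so p = 10/33 ≈ 0.30303.
d = −(3/4) ln(1 − 4p/3) = −0.75 ln(1 − 0.40404) = −0.75 ln(0.59596)
  = −0.75 × (-0.517582) = 0.388187 substitutions/site.
Under a molecular clock d = 2μt, so t = d/(2μ) = 0.388187 / (2 × 5.9 × 10^-8) = 3.29 million years.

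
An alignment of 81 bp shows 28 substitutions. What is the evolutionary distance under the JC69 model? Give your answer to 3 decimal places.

0.463

p = 28/81 ≈ 0.345679.
d = −(3/4) ln(1 − 4p/3) = −0.75 ln(1 − 0.460905) = −0.75 ln(0.539095)
  = −0.75 × (-0.617863) = 0.463397 substitutions/site.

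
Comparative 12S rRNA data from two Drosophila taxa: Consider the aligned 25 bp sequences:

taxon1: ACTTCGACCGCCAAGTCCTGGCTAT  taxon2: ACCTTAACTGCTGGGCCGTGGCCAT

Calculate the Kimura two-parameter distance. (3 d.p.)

Of 25 sites, 9 differences are transitions and 1 are transversions, so P = 9/25 = 0.36 and Q = 1/25 = 0.04.
Under the Kimura two-parameter model, d = −½ ln(1 − 2P − Q) − ¼ ln(1 − 2Q).
1 − 2P − Q = 0.24, giving −½ ln(0.24) = 0.713558.
1 − 2Q = 0.92, giving −¼ ln(0.92) = 0.020845.
d = 0.713558 + 0.020845 = 0.734403.

0.734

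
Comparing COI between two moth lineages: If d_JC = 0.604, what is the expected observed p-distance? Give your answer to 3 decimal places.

p = (3/4)(1 − e^(−4d/3)) = 0.75 × (1 − e^(-0.805333)) = 0.75 × (1 − 0.446939) = 0.414796.

0.415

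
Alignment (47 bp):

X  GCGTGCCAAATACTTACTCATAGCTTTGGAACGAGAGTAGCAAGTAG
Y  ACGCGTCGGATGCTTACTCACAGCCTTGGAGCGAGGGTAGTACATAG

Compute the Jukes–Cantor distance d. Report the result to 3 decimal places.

The sequences differ at 13 of 47 sites, so p = 13/47 ≈ 0.276596.
d = −(3/4) ln(1 − 4p/3) = −0.75 ln(1 − 0.368795) = −0.75 ln(0.631205)
  = −0.75 × (-0.460125) = 0.345094 substitutions/site.

0.345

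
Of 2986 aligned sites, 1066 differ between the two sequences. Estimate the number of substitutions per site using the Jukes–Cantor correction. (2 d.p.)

0.48

p = 1066/2986 ≈ 0.356999.
d = −(3/4) ln(1 − 4p/3) = −0.75 ln(1 − 0.475999) = −0.75 ln(0.524001)
  = −0.75 × (-0.646262) = 0.484697 substitutions/site.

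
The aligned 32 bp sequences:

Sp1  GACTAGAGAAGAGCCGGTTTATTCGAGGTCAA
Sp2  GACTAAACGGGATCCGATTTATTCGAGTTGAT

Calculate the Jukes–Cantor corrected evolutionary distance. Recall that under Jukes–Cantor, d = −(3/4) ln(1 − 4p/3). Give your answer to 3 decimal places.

The sequences differ at 9 of 32 sites (6, 8, 9, 10, 13, 17, 28, 30, 32), so p = 9/32 = 0.28125.
d = −(3/4) ln(1 − 4p/3) = −0.75 ln(1 − 0.375) = −0.75 ln(0.625)
  = −0.75 × (-0.470004) = 0.352503 substitutions/site.

0.353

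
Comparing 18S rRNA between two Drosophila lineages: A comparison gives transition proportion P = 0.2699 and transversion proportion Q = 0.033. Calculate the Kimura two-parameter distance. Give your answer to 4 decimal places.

Under the Kimura two-parameter model, d = −½ ln(1 − 2P − Q) − ¼ ln(1 − 2Q).
1 − 2P − Q = 0.4272, giving −½ ln(0.4272) = 0.425251.
1 − 2Q = 0.934, giving −¼ ln(0.934) = 0.017070.
d = 0.425251 + 0.017070 = 0.442321.

0.4423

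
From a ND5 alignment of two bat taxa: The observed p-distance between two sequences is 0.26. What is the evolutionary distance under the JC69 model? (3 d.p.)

d = −(3/4) ln(1 − 4p/3) = −0.75 ln(1 − 0.346667) = −0.75 ln(0.653333)
  = −0.75 × (-0.425668) = 0.319251 substitutions/site.

0.319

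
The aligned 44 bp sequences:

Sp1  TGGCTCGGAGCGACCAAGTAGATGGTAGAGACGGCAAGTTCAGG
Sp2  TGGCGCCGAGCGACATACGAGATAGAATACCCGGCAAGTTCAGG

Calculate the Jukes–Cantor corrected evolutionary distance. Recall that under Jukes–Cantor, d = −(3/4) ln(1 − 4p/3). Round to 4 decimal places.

0.3041

The sequences differ at 11 of 44 sites, so p = 11/44 = 0.25.
d = −(3/4) ln(1 − 4p/3) = −0.75 ln(1 − 0.333333) = −0.75 ln(0.666667)
  = −0.75 × (-0.405465) = 0.304099 substitutions/site.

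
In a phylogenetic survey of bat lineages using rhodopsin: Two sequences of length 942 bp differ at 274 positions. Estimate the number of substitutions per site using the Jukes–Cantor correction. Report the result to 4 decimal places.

p = 274/942 ≈ 0.29087.
d = −(3/4) ln(1 − 4p/3) = −0.75 ln(1 − 0.387827) = −0.75 ln(0.612173)
  = −0.75 × (-0.490740) = 0.368055 substitutions/site.

0.3681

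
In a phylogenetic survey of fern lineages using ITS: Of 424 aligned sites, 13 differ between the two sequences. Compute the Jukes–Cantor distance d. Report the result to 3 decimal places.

0.031

p = 13/424 ≈ 0.03066.
d = −(3/4) ln(1 − 4p/3) = −0.75 ln(1 − 0.04088) = −0.75 ln(0.95912)
  = −0.75 × (-0.041739) = 0.031304 substitutions/site.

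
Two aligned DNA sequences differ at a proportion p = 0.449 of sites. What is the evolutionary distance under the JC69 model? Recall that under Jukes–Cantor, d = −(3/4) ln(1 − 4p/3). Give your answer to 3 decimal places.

d = −(3/4) ln(1 − 4p/3) = −0.75 ln(1 − 0.598667) = −0.75 ln(0.401333)
  = −0.75 × (-0.912964) = 0.684723 substitutions/site.

0.685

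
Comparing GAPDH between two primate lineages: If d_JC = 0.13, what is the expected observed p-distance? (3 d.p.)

p = (3/4)(1 − e^(−4d/3)) = 0.75 × (1 − e^(-0.173333)) = 0.75 × (1 − 0.840858) = 0.119357.

0.119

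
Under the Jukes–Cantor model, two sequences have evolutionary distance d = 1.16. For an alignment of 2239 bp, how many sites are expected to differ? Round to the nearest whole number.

Invert JC69: p = (3/4)(1 − e^(−4d/3)) = 0.75 × (1 − e^(-1.546667)) = 0.75 × (1 − 0.212957) = 0.590282.
Expected differing sites = pL ≈ 0.590282 × 2239 = 1321.641398 ≈ 1322.

1322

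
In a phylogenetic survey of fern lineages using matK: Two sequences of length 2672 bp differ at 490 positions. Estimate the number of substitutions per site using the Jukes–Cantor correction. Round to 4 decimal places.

0.2103

p = 490/2672 ≈ 0.183383.
d = −(3/4) ln(1 − 4p/3) = −0.75 ln(1 − 0.244511) = −0.75 ln(0.755489)
  = −0.75 × (-0.280390) = 0.210293 substitutions/site.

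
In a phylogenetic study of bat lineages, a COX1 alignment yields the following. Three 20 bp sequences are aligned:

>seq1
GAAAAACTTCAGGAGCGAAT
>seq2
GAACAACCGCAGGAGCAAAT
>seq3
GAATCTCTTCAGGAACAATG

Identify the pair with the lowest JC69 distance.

seq1–seq2: 4/20 differ, p = 0.200, d = 0.233.
seq1–seq3: 7/20 differ, p = 0.350, d = 0.471.
seq2–seq3: 8/20 differ, p = 0.400, d = 0.572.
The smallest distance is between seq1 and seq2.

seq1 and seq2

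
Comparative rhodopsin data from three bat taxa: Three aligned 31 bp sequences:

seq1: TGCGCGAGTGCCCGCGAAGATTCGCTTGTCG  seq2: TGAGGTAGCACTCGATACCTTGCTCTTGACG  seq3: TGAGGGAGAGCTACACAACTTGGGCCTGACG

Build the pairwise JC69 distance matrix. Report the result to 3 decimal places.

seq1–seq2: 14/31 sites differ → p ≈ 0.451613, d = −0.75 ln(1 − 0.602151) = 0.691262 ≈ 0.691.
seq1–seq3: 14/31 sites differ → p ≈ 0.451613, d = −0.75 ln(1 − 0.602151) = 0.691262 ≈ 0.691.
seq2–seq3: 10/31 sites differ → p ≈ 0.322581, d = −0.75 ln(1 − 0.430108) = 0.421731 ≈ 0.422.

d(seq1,seq2) = 0.691, d(seq1,seq3) = 0.691, d(seq2,seq3) = 0.422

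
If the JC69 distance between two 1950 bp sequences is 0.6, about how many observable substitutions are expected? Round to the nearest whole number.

Invert JC69: p = (3/4)(1 − e^(−4d/3)) = 0.75 × (1 − e^(-0.8)) = 0.75 × (1 − 0.449329) = 0.413003.
Expected differing sites = pL ≈ 0.413003 × 1950 = 805.35585 ≈ 805.

805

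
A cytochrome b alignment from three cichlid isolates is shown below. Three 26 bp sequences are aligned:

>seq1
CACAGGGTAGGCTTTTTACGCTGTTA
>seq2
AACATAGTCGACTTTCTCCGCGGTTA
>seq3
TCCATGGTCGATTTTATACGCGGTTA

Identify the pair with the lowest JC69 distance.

seq2 and seq3

seq1–seq2: 8/26 differ, p = 0.308, d = 0.396.
seq1–seq3: 8/26 differ, p = 0.308, d = 0.396.
seq2–seq3: 6/26 differ, p = 0.231, d = 0.276.
The smallest distance is between seq2 and seq3.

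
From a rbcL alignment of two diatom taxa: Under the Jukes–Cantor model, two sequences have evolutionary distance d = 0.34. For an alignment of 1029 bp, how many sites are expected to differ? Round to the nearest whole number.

281

Invert JC69: p = (3/4)(1 − e^(−4d/3)) = 0.75 × (1 − e^(-0.453333)) = 0.75 × (1 − 0.635506) = 0.273371.
Expected differing sites = pL ≈ 0.273371 × 1029 = 281.298759 ≈ 281.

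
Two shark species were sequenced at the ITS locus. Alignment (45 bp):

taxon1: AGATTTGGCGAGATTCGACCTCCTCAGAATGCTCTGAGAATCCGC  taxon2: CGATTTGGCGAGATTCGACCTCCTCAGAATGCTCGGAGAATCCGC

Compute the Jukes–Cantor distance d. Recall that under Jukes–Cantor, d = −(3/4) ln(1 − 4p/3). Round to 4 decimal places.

0.0458

The sequences differ at 2 of 45 sites (1, 35), so p = 2/45 ≈ 0.044444.
d = −(3/4) ln(1 − 4p/3) = −0.75 ln(1 − 0.059259) = −0.75 ln(0.940741)
  = −0.75 × (-0.061087) = 0.045815 substitutions/site.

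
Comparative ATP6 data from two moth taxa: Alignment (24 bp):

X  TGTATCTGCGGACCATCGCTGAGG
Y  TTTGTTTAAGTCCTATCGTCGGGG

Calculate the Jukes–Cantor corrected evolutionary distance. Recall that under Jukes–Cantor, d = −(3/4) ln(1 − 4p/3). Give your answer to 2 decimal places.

The sequences differ at 11 of 24 sites, so p = 11/24 ≈ 0.458333.
d = −(3/4) ln(1 − 4p/3) = −0.75 ln(1 − 0.611111) = −0.75 ln(0.388889)
  = −0.75 × (-0.944461) = 0.708346 substitutions/site.

0.71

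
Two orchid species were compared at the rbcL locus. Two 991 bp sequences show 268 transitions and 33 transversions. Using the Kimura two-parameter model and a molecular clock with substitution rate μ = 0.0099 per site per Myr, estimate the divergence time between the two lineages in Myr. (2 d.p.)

P = 268/991 ≈ 0.270434 and Q = 33/991 ≈ 0.0333.
Under the Kimura two-parameter model, d = −½ ln(1 − 2P − Q) − ¼ ln(1 − 2Q).
1 − 2P − Q = 0.425832, giving −½ ln(0.425832) = 0.426855.
1 − 2Q = 0.9334, giving −¼ ln(0.9334) = 0.017230.
d = 0.426855 + 0.017230 = 0.444085.
Under a molecular clock d = 2μt, so t = d/(2μ) = 0.444085 / (2 × 0.0099) = 22.43 Myr.

22.43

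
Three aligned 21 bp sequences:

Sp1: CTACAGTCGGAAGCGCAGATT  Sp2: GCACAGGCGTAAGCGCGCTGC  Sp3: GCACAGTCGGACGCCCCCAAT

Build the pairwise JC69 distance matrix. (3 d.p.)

d(Sp1,Sp2) = 0.635, d(Sp1,Sp3) = 0.441, d(Sp2,Sp3) = 0.532

Sp1–Sp2: 9/21 sites differ → p ≈ 0.428571, d = −0.75 ln(1 − 0.571428) = 0.635472 ≈ 0.635.
Sp1–Sp3: 7/21 sites differ → p ≈ 0.333333, d = −0.75 ln(1 − 0.444444) = 0.440839 ≈ 0.441.
Sp2–Sp3: 8/21 sites differ → p ≈ 0.380952, d = −0.75 ln(1 − 0.507936) = 0.531860 ≈ 0.532.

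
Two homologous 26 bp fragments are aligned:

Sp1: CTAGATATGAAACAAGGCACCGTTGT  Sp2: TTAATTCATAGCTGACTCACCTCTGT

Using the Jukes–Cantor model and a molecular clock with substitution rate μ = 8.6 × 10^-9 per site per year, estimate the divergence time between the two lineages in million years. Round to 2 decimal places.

The sequences differ at 14 of 26 sites, so p = 14/26 ≈ 0.538462.
d = −(3/4) ln(1 − 4p/3) = −0.75 ln(1 − 0.717949) = −0.75 ln(0.282051)
  = −0.75 × (-1.265667) = 0.949250 substitutions/site.
Under a molecular clock d = 2μt, so t = d/(2μ) = 0.949250 / (2 × 8.6 × 10^-9) = 55.19 million years.

55.19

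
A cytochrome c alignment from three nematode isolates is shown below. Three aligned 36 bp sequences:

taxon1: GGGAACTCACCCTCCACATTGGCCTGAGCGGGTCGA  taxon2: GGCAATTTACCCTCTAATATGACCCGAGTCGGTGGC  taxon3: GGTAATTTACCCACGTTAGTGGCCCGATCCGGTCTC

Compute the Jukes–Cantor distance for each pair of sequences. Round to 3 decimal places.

taxon1–taxon2: 13/36 sites differ → p ≈ 0.361111, d = −0.75 ln(1 − 0.481481) = 0.492584 ≈ 0.493.
taxon1–taxon3: 13/36 sites differ → p ≈ 0.361111, d = −0.75 ln(1 − 0.481481) = 0.492584 ≈ 0.493.
taxon2–taxon3: 12/36 sites differ → p ≈ 0.333333, d = −0.75 ln(1 − 0.444444) = 0.440839 ≈ 0.441.

d(taxon1,taxon2) = 0.493, d(taxon1,taxon3) = 0.493, d(taxon2,taxon3) = 0.441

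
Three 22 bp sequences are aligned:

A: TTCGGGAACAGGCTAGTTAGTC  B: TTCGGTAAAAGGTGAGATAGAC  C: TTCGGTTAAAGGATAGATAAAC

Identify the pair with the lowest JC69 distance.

B and C

A–B: 6/22 differ, p = 0.273, d = 0.339.
A–C: 7/22 differ, p = 0.318, d = 0.414.
B–C: 4/22 differ, p = 0.182, d = 0.208.
The smallest distance is between B and C.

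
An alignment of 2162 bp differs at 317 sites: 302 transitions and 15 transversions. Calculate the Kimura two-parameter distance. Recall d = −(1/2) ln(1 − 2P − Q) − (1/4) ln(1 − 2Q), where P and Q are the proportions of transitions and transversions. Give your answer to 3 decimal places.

0.172

P = 302/2162 ≈ 0.139685 and Q = 15/2162 ≈ 0.006938.
Under the Kimura two-parameter model, d = −½ ln(1 − 2P − Q) − ¼ ln(1 − 2Q).
1 − 2P − Q = 0.713692, giving −½ ln(0.713692) = 0.168652.
1 − 2Q = 0.986124, giving −¼ ln(0.986124) = 0.003493.
d = 0.168652 + 0.003493 = 0.172145.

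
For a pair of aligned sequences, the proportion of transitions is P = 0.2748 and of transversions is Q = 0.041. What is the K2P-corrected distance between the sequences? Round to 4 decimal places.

0.4679

Under the Kimura two-parameter model, d = −½ ln(1 − 2P − Q) − ¼ ln(1 − 2Q).
1 − 2P − Q = 0.4094, giving −½ ln(0.4094) = 0.446531.
1 − 2Q = 0.918, giving −¼ ln(0.918) = 0.021389.
d = 0.446531 + 0.021389 = 0.467920.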